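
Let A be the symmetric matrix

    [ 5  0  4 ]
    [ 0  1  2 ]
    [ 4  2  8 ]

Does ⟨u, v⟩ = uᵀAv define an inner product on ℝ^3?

yes

Symmetric row and column elimination reduces A to a congruent diagonal form with pivots 5, 1, 4/5.
So there are 3 positive pivots.
Hence Q is positive definite.
⟨·,·⟩ is an inner product exactly when A is positive definite.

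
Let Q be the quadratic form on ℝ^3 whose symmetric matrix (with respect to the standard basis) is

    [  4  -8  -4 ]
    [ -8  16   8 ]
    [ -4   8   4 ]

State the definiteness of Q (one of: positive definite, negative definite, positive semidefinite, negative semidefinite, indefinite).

positive semidefinite

Symmetric row and column elimination reduces A to a congruent diagonal form with pivots 4, 0, 0.
That gives 1 positive, 2 zero pivots.
Hence Q is positive semidefinite.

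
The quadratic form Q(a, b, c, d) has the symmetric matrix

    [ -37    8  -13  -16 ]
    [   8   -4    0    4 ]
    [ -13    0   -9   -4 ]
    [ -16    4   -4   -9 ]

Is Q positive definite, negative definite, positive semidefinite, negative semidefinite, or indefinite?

Symmetric row and column elimination reduces A to a congruent diagonal form with pivots -37, -84/37, -20/21, -1.
Counting signs: 4 negative.
Hence Q is negative definite.

negative definite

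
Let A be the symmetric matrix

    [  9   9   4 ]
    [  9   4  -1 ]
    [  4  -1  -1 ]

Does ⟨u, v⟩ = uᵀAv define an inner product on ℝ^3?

Applying the same elementary operations to the rows and columns of A produces a congruent diagonal matrix with entries 9, -5, 20/9.
So there are 2 positive, 1 negative pivots.
Hence Q is indefinite.
⟨·,·⟩ is an inner product exactly when A is positive definite.

no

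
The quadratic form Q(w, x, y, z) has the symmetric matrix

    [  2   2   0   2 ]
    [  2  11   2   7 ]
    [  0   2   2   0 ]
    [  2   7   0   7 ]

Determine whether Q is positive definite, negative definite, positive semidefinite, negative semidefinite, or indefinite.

Applying the same elementary operations to the rows and columns of A produces a congruent diagonal matrix with entries 2, 9, 14/9, 10/7.
So there are 4 positive pivots.
Hence Q is positive definite.

positive definite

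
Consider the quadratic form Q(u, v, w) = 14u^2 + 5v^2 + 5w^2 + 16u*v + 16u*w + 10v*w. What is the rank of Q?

2

The symmetric matrix is A = [[14, 8, 8], [8, 5, 5], [8, 5, 5]].
Applying the same elementary operations to the rows and columns of A produces a congruent diagonal matrix with entries 14, 3/7, 0.
So there are 2 positive, 1 zero pivots.
The rank is the number of nonzero pivots: 2.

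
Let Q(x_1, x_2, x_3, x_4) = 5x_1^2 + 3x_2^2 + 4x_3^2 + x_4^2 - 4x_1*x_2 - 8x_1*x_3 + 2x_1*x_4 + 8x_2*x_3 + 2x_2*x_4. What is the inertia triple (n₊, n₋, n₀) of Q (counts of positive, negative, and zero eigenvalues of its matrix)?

(3, 1, 0)

The associated matrix is A = [[5, -2, -4, 1], [-2, 3, 4, 1], [-4, 4, 4, 0], [1, 1, 0, 1]].
Congruent diagonalization of A (simultaneous row and column reduction) yields pivots 5, 11/5, -20/11, 1/5.
So there are 3 positive, 1 negative pivots.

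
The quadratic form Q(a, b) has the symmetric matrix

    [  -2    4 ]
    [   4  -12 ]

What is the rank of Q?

2

An LDLᵀ factorisation of A has diagonal entries -2, -4.
So there are 2 negative pivots.
The rank is the number of nonzero pivots: 2.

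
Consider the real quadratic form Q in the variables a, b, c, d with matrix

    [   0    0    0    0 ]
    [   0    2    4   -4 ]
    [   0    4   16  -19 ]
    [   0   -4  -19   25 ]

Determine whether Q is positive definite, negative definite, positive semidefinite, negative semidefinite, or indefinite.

positive semidefinite

Congruent diagonalization of A (simultaneous row and column reduction) yields pivots 0, 2, 8, 15/8.
Counting signs: 3 positive, 1 zero.
Hence Q is positive semidefinite.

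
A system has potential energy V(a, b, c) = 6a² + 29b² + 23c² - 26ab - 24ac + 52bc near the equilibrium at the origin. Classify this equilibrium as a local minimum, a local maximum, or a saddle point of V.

The Hessian at the origin is H = [[12, -26, -24], [-26, 58, 52], [-24, 52, 46]].
An LDLᵀ factorisation of H has diagonal entries 12, 5/3, -2.
That gives 2 positive, 1 negative pivots.
H is indefinite, so the origin is a saddle point.

saddle point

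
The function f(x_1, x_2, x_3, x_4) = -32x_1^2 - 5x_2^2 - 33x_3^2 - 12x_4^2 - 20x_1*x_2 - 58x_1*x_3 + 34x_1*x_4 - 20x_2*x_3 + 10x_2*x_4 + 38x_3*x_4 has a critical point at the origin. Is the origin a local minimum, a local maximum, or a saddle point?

local maximum

The Hessian at the origin is H = [[-64, -20, -58, 34], [-20, -10, -20, 10], [-58, -20, -66, 38], [34, 10, 38, -24]].
An LDLᵀ factorisation of H has diagonal entries -64, -15/4, -25/2, -4/3.
So there are 4 negative pivots.
H is negative definite, so the origin is a strict local maximum.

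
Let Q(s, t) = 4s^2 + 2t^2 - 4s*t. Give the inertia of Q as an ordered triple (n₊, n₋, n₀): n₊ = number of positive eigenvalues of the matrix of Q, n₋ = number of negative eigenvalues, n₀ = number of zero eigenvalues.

(2, 0, 0)

The associated matrix is A = [[4, -2], [-2, 2]].
Congruent diagonalization of A (simultaneous row and column reduction) yields pivots 4, 1.
That gives 2 positive pivots.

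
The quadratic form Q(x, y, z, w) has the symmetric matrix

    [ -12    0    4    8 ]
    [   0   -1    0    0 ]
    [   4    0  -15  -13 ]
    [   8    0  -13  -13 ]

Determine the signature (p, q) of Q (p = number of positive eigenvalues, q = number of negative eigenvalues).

(1, 3)

Symmetric row and column elimination reduces A to a congruent diagonal form with pivots -12, -1, -41/3, 6/41.
Counting signs: 1 positive, 3 negative.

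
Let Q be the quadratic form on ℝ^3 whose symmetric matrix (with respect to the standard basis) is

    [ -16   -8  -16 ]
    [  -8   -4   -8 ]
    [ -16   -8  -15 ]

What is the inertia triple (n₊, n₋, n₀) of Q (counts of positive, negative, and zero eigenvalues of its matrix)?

(1, 1, 1)

Row-reducing A symmetrically gives the diagonal entries -16, 0, 1.
Counting signs: 1 positive, 1 negative, 1 zero.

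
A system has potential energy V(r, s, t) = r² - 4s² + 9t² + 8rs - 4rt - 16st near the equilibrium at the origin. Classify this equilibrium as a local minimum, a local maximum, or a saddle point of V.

saddle point

The Hessian at the origin is H = [[2, 8, -4], [8, -8, -16], [-4, -16, 18]].
Applying the same elementary operations to the rows and columns of H produces a congruent diagonal matrix with entries 2, -40, 10.
Counting signs: 2 positive, 1 negative.
H is indefinite, so the origin is a saddle point.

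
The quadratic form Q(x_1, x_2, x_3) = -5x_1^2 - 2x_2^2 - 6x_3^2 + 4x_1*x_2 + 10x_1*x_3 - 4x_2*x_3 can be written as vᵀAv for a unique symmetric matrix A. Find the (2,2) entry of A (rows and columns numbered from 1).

-2

The coefficient of x_2^2 in Q is -2, and that is exactly A[2,2].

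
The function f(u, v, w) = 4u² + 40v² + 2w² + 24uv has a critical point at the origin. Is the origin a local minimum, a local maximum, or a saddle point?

local minimum

The Hessian at the origin is H = [[8, 24, 0], [24, 80, 0], [0, 0, 4]].
An LDLᵀ factorisation of H has diagonal entries 8, 8, 4.
So there are 3 positive pivots.
H is positive definite, so the origin is a strict local minimum.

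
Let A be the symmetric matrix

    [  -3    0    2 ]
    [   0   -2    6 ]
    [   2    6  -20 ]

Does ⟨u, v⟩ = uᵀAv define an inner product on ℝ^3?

no

Leading principal minors: Δ_1 = -3, Δ_2 = 6, Δ_3 = -4.
The signs alternate starting with Δ_1 < 0, so by Sylvester's criterion Q is negative definite.
⟨·,·⟩ is an inner product exactly when A is positive definite.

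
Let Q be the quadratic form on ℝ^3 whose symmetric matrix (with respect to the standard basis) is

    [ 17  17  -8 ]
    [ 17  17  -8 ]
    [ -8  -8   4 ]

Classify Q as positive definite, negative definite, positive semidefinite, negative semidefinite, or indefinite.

positive semidefinite

Congruent diagonalization of A (simultaneous row and column reduction) yields pivots 17, 0, 4/17.
That gives 2 positive, 1 zero pivots.
Hence Q is positive semidefinite.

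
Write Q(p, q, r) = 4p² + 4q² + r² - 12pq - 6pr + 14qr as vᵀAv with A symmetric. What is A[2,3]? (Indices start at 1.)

7

The coefficient of q·r in Q is 14. For a symmetric A this equals A[2,3] + A[3,2] = 2·A[2,3].
So A[2,3] = 14/2 = 7.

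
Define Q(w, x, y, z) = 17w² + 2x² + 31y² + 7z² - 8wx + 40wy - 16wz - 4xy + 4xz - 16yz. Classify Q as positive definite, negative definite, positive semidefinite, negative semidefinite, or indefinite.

positive definite

The symmetric matrix is A = [[17, -4, 20, -8], [-4, 2, -2, 2], [20, -2, 31, -8], [-8, 2, -8, 7]].
Symmetric row and column elimination reduces A to a congruent diagonal form with pivots 17, 18/17, 5/9, 1.
So there are 4 positive pivots.
Hence Q is positive definite.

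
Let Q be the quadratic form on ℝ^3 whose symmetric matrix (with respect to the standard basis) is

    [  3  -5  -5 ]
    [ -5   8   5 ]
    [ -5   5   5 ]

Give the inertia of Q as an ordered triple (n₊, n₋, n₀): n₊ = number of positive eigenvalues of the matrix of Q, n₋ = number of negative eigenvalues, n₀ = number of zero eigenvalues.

Row-reducing A symmetrically gives the diagonal entries 3, -1/3, 30.
So there are 2 positive, 1 negative pivots.

(2, 1, 0)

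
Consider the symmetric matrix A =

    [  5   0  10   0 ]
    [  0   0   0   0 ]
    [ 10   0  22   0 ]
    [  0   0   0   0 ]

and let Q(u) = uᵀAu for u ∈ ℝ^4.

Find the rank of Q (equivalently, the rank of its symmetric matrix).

2

Symmetric row and column elimination reduces A to a congruent diagonal form with pivots 5, 0, 2, 0.
Counting signs: 2 positive, 2 zero.
The rank is the number of nonzero pivots: 2.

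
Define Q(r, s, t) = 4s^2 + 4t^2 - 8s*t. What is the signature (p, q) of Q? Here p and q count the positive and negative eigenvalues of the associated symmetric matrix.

The associated matrix is A = [[0, 0, 0], [0, 4, -4], [0, -4, 4]].
Row-reducing A symmetrically gives the diagonal entries 0, 4, 0.
So there are 1 positive, 2 zero pivots.

(1, 0)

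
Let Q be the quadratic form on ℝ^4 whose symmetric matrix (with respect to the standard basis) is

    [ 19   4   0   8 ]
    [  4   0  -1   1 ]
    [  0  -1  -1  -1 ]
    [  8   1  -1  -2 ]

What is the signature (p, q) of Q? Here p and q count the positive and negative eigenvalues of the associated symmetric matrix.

(2, 2)

Row-reducing A symmetrically gives the diagonal entries 19, -16/19, 3/16, -5.
Counting signs: 2 positive, 2 negative.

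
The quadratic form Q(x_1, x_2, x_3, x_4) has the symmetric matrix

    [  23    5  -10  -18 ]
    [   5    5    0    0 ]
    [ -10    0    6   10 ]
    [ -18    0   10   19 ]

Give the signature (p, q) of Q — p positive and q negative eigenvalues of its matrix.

(4, 0)

An LDLᵀ factorisation of A has diagonal entries 23, 90/23, 4/9, 1.
That gives 4 positive pivots.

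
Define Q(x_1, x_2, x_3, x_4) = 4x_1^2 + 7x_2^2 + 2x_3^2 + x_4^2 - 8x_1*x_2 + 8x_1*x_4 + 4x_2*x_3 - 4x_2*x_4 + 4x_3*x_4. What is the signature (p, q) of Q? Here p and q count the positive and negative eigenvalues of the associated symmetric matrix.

Write A = [[4, -4, 0, 4], [-4, 7, 2, -2], [0, 2, 2, 2], [4, -2, 2, 1]].
Symmetric row and column elimination reduces A to a congruent diagonal form with pivots 4, 3, 2/3, -5.
So there are 3 positive, 1 negative pivots.

(3, 1)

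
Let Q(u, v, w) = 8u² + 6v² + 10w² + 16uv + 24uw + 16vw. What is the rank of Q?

2

Write A = [[8, 8, 12], [8, 6, 8], [12, 8, 10]].
Symmetric row and column elimination reduces A to a congruent diagonal form with pivots 8, -2, 0.
That gives 1 positive, 1 negative, 1 zero pivots.
The rank is the number of nonzero pivots: 2.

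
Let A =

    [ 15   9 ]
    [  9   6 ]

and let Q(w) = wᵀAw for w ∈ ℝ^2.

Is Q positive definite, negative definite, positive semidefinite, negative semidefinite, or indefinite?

positive definite

Leading principal minors: Δ_1 = 15, Δ_2 = 9.
All leading principal minors are positive, so by Sylvester's criterion Q is positive definite.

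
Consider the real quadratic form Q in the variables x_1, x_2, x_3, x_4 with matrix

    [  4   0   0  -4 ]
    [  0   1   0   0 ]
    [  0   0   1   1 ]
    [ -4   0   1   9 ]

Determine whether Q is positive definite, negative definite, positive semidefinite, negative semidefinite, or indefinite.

positive definite

Row-reducing A symmetrically gives the diagonal entries 4, 1, 1, 4.
That gives 4 positive pivots.
Hence Q is positive definite.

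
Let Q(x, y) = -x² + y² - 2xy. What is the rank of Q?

2

Write A = [[-1, -1], [-1, 1]].
Row-reducing A symmetrically gives the diagonal entries -1, 2.
So there are 1 positive, 1 negative pivots.
The rank is the number of nonzero pivots: 2.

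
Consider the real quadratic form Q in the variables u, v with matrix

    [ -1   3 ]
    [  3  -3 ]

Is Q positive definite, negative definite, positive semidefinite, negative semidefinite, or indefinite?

indefinite

For the 2×2 matrix [[-1, 3], [3, -3]]: det = -1·-3 − (3)² = -6, trace = -4.
det < 0 so the eigenvalues have opposite signs; the form is indefinite.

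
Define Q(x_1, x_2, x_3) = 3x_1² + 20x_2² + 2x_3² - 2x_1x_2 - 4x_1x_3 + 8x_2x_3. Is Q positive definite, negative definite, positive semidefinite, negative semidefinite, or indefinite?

The associated matrix is A = [[3, -1, -2], [-1, 20, 4], [-2, 4, 2]].
Row-reducing A symmetrically gives the diagonal entries 3, 59/3, 6/59.
That gives 3 positive pivots.
Hence Q is positive definite.

positive definite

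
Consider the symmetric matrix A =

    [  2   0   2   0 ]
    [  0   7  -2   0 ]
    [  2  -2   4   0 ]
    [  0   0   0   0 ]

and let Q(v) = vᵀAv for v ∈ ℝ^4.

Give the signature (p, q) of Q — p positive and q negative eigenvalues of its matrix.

(3, 0)

Applying the same elementary operations to the rows and columns of A produces a congruent diagonal matrix with entries 2, 7, 10/7, 0.
That gives 3 positive, 1 zero pivots.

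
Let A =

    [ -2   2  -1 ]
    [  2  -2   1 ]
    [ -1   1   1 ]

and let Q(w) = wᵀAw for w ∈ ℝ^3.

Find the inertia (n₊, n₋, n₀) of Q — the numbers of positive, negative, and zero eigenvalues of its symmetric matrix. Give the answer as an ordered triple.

(1, 1, 1)

Congruent diagonalization of A (simultaneous row and column reduction) yields pivots -2, 0, 3/2.
Counting signs: 1 positive, 1 negative, 1 zero.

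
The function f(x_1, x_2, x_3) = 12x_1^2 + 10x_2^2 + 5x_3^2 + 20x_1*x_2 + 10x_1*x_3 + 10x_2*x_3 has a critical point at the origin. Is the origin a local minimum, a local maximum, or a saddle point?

local minimum

The Hessian at the origin is H = [[24, 20, 10], [20, 20, 10], [10, 10, 10]].
Applying the same elementary operations to the rows and columns of H produces a congruent diagonal matrix with entries 24, 10/3, 5.
That gives 3 positive pivots.
H is positive definite, so the origin is a strict local minimum.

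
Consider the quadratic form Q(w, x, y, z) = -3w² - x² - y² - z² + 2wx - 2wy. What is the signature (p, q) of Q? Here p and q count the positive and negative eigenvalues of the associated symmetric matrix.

The associated matrix is A = [[-3, 1, -1, 0], [1, -1, 0, 0], [-1, 0, -1, 0], [0, 0, 0, -1]].
Row-reducing A symmetrically gives the diagonal entries -3, -2/3, -1/2, -1.
So there are 4 negative pivots.

(0, 4)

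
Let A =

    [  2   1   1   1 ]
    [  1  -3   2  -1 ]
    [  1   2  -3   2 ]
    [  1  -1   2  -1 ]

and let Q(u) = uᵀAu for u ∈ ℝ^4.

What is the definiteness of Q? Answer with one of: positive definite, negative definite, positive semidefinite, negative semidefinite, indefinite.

indefinite

Symmetric row and column elimination reduces A to a congruent diagonal form with pivots 2, -7/2, -20/7, -3/5.
Counting signs: 1 positive, 3 negative.
Hence Q is indefinite.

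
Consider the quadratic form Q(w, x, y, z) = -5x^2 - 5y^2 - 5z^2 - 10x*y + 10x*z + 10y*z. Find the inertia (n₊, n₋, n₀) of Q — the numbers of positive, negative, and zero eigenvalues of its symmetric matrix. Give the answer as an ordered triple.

(0, 1, 3)

Write A = [[0, 0, 0, 0], [0, -5, -5, 5], [0, -5, -5, 5], [0, 5, 5, -5]].
Row-reducing A symmetrically gives the diagonal entries 0, -5, 0, 0.
So there are 1 negative, 3 zero pivots.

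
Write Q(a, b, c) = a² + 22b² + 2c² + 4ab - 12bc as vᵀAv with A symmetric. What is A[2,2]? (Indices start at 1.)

The coefficient of b² in Q is 22, and that is exactly A[2,2].

22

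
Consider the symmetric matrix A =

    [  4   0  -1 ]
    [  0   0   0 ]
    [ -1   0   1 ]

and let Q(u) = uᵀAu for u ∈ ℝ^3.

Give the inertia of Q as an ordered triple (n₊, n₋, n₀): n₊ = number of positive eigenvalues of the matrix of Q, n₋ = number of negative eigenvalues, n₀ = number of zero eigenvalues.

Applying the same elementary operations to the rows and columns of A produces a congruent diagonal matrix with entries 4, 0, 3/4.
Counting signs: 2 positive, 1 zero.

(2, 0, 1)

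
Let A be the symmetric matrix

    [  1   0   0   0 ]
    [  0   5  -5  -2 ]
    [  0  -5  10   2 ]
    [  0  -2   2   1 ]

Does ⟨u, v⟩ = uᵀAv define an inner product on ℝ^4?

yes

Symmetric row and column elimination reduces A to a congruent diagonal form with pivots 1, 5, 5, 1/5.
So there are 4 positive pivots.
Hence Q is positive definite.
⟨·,·⟩ is an inner product exactly when A is positive definite.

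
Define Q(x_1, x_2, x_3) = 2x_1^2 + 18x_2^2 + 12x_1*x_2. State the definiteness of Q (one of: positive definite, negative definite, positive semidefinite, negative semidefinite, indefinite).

Write A = [[2, 6, 0], [6, 18, 0], [0, 0, 0]].
Symmetric row and column elimination reduces A to a congruent diagonal form with pivots 2, 0, 0.
So there are 1 positive, 2 zero pivots.
Hence Q is positive semidefinite.

positive semidefinite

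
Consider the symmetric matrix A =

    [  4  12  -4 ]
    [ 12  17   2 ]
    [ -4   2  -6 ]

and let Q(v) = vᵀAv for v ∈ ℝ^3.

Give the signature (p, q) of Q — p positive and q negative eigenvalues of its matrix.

An LDLᵀ factorisation of A has diagonal entries 4, -19, 6/19.
Counting signs: 2 positive, 1 negative.

(2, 1)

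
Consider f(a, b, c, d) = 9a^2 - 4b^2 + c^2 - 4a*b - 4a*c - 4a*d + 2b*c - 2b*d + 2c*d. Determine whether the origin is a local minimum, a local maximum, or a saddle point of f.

saddle point

The Hessian at the origin is H = [[18, -4, -4, -4], [-4, -8, 2, -2], [-4, 2, 2, 2], [-4, -2, 2, 0]].
Row-reducing H symmetrically gives the diagonal entries 18, -80/9, 5/4, -2/5.
Counting signs: 2 positive, 2 negative.
H is indefinite, so the origin is a saddle point.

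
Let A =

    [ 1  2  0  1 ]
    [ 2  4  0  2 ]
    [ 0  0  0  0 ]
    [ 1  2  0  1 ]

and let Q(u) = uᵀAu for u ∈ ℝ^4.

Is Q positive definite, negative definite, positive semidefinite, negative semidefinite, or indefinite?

Congruent diagonalization of A (simultaneous row and column reduction) yields pivots 1, 0, 0, 0.
That gives 1 positive, 3 zero pivots.
Hence Q is positive semidefinite.

positive semidefinite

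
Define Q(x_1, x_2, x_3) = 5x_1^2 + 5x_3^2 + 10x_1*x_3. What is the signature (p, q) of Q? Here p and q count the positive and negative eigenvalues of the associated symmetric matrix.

(1, 0)

The associated matrix is A = [[5, 0, 5], [0, 0, 0], [5, 0, 5]].
Congruent diagonalization of A (simultaneous row and column reduction) yields pivots 5, 0, 0.
Counting signs: 1 positive, 2 zero.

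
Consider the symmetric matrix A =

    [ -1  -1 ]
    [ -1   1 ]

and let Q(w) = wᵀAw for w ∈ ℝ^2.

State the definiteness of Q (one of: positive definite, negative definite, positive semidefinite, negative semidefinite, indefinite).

Congruent diagonalization of A (simultaneous row and column reduction) yields pivots -1, 2.
Counting signs: 1 positive, 1 negative.
Hence Q is indefinite.

indefinite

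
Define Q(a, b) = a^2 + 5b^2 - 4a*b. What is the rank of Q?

2

Write A = [[1, -2], [-2, 5]].
Row-reducing A symmetrically gives the diagonal entries 1, 1.
So there are 2 positive pivots.
The rank is the number of nonzero pivots: 2.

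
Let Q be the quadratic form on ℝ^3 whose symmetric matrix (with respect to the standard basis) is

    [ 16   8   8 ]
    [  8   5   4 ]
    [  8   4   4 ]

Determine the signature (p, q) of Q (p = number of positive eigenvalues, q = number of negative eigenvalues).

Symmetric row and column elimination reduces A to a congruent diagonal form with pivots 16, 1, 0.
So there are 2 positive, 1 zero pivots.

(2, 0)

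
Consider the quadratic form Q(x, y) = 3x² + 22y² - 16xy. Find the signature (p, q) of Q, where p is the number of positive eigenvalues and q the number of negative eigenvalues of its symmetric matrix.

The symmetric matrix is A = [[3, -8], [-8, 22]].
Congruent diagonalization of A (simultaneous row and column reduction) yields pivots 3, 2/3.
Counting signs: 2 positive.

(2, 0)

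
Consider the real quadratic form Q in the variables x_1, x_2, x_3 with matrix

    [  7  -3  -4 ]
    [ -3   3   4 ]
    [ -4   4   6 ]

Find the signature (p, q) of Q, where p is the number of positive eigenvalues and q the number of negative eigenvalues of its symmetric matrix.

Symmetric row and column elimination reduces A to a congruent diagonal form with pivots 7, 12/7, 2/3.
That gives 3 positive pivots.

(3, 0)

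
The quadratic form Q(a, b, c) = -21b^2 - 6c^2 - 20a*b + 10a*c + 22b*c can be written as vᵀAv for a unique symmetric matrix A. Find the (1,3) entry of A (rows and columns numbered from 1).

The coefficient of a·c in Q is 10. For a symmetric A this equals A[1,3] + A[3,1] = 2·A[1,3].
So A[1,3] = 10/2 = 5.

5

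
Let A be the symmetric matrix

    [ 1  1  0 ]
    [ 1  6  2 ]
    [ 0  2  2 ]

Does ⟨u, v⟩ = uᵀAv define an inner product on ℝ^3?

An LDLᵀ factorisation of A has diagonal entries 1, 5, 6/5.
So there are 3 positive pivots.
Hence Q is positive definite.
⟨·,·⟩ is an inner product exactly when A is positive definite.

yes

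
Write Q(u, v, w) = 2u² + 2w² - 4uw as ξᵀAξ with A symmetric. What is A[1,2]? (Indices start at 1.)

0

The coefficient of u·v in Q is 0. For a symmetric A this equals A[1,2] + A[2,1] = 2·A[1,2].
So A[1,2] = 0/2 = 0.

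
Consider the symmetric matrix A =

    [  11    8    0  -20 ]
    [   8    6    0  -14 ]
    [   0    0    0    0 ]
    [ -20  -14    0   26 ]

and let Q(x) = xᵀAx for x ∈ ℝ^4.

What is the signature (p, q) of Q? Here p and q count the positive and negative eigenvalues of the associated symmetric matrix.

(2, 1)

Row-reducing A symmetrically gives the diagonal entries 11, 2/11, 0, -12.
So there are 2 positive, 1 negative, 1 zero pivots.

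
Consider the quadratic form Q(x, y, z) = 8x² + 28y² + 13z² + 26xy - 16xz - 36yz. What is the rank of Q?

The symmetric matrix is A = [[8, 13, -8], [13, 28, -18], [-8, -18, 13]].
Symmetric row and column elimination reduces A to a congruent diagonal form with pivots 8, 55/8, 15/11.
That gives 3 positive pivots.
The rank is the number of nonzero pivots: 3.

3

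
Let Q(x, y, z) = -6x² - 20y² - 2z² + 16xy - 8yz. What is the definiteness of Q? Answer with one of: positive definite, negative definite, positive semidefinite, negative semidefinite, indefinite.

Write A = [[-6, 8, 0], [8, -20, -4], [0, -4, -2]].
Congruent diagonalization of A (simultaneous row and column reduction) yields pivots -6, -28/3, -2/7.
That gives 3 negative pivots.
Hence Q is negative definite.

negative definite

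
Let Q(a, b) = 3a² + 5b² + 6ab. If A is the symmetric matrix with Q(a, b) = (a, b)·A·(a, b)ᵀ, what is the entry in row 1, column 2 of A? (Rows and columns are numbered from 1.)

3

The coefficient of a·b in Q is 6. For a symmetric A this equals A[1,2] + A[2,1] = 2·A[1,2].
So A[1,2] = 6/2 = 3.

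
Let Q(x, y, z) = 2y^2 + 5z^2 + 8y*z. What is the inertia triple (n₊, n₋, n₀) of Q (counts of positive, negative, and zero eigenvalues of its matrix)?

The associated matrix is A = [[0, 0, 0], [0, 2, 4], [0, 4, 5]].
Symmetric row and column elimination reduces A to a congruent diagonal form with pivots 0, 2, -3.
So there are 1 positive, 1 negative, 1 zero pivots.

(1, 1, 1)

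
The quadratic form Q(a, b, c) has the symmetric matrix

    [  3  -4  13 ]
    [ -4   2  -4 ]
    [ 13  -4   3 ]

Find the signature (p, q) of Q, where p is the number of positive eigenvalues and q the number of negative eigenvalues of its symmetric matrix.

Symmetric row and column elimination reduces A to a congruent diagonal form with pivots 3, -10/3, 0.
That gives 1 positive, 1 negative, 1 zero pivots.

(1, 1)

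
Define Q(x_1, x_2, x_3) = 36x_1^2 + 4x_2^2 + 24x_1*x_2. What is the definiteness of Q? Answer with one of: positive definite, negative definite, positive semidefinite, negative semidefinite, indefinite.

positive semidefinite

The associated matrix is A = [[36, 12, 0], [12, 4, 0], [0, 0, 0]].
Row-reducing A symmetrically gives the diagonal entries 36, 0, 0.
Counting signs: 1 positive, 2 zero.
Hence Q is positive semidefinite.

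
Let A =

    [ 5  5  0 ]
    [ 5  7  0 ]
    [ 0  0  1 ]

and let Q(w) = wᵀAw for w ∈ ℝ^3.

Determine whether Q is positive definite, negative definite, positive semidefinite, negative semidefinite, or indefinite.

positive definite

Applying the same elementary operations to the rows and columns of A produces a congruent diagonal matrix with entries 5, 2, 1.
So there are 3 positive pivots.
Hence Q is positive definite.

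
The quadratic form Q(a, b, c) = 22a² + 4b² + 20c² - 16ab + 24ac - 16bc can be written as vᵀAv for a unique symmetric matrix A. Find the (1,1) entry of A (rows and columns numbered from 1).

The coefficient of a² in Q is 22, and that is exactly A[1,1].

22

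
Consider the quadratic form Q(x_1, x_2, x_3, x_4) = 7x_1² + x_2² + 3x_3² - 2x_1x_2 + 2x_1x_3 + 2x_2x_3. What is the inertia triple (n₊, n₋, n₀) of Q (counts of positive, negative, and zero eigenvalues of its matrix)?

(3, 0, 1)

The associated matrix is A = [[7, -1, 1, 0], [-1, 1, 1, 0], [1, 1, 3, 0], [0, 0, 0, 0]].
Applying the same elementary operations to the rows and columns of A produces a congruent diagonal matrix with entries 7, 6/7, 4/3, 0.
That gives 3 positive, 1 zero pivots.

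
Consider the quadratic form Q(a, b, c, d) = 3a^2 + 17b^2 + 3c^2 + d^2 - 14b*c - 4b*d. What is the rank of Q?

4

The associated matrix is A = [[3, 0, 0, 0], [0, 17, -7, -2], [0, -7, 3, 0], [0, -2, 0, 1]].
Row-reducing A symmetrically gives the diagonal entries 3, 17, 2/17, -5.
Counting signs: 3 positive, 1 negative.
The rank is the number of nonzero pivots: 4.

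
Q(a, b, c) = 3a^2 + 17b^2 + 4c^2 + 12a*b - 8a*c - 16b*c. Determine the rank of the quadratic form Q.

3

The associated matrix is A = [[3, 6, -4], [6, 17, -8], [-4, -8, 4]].
Congruent diagonalization of A (simultaneous row and column reduction) yields pivots 3, 5, -4/3.
That gives 2 positive, 1 negative pivots.
The rank is the number of nonzero pivots: 3.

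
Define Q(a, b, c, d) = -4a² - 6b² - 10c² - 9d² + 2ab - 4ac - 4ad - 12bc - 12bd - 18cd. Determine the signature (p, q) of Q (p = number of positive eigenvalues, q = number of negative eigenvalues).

(0, 4)

The symmetric matrix is A = [[-4, 1, -2, -2], [1, -6, -6, -6], [-2, -6, -10, -9], [-2, -6, -9, -9]].
Symmetric row and column elimination reduces A to a congruent diagonal form with pivots -4, -23/4, -38/23, -15/38.
Counting signs: 4 negative.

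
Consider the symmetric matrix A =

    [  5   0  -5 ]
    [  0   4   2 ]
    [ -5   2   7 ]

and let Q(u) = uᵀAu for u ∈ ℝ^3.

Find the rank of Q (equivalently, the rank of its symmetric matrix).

Congruent diagonalization of A (simultaneous row and column reduction) yields pivots 5, 4, 1.
So there are 3 positive pivots.
The rank is the number of nonzero pivots: 3.

3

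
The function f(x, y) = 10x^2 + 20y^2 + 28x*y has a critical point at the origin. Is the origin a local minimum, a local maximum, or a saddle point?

local minimum

The Hessian at the origin is H = [[20, 28], [28, 40]].
det H = 20·40 − (28)² = 16 > 0 and H[1,1] = 20 > 0, so H is positive definite.
Therefore the origin is a local minimum.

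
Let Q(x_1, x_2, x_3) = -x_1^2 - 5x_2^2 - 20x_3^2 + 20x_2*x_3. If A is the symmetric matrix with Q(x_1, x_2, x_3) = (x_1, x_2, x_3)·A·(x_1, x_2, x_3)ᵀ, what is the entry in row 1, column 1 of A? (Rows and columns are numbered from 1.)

-1

The coefficient of x_1^2 in Q is -1, and that is exactly A[1,1].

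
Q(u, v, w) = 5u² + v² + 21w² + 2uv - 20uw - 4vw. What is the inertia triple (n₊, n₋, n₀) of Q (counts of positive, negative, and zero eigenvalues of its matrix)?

(3, 0, 0)

The associated matrix is A = [[5, 1, -10], [1, 1, -2], [-10, -2, 21]].
Congruent diagonalization of A (simultaneous row and column reduction) yields pivots 5, 4/5, 1.
That gives 3 positive pivots.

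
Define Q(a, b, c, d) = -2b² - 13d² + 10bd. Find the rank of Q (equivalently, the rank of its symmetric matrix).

The associated matrix is A = [[0, 0, 0, 0], [0, -2, 0, 5], [0, 0, 0, 0], [0, 5, 0, -13]].
Row-reducing A symmetrically gives the diagonal entries 0, -2, 0, -1/2.
Counting signs: 2 negative, 2 zero.
The rank is the number of nonzero pivots: 2.

2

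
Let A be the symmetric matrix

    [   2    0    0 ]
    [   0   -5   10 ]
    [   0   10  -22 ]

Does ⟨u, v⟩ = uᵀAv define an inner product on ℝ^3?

Congruent diagonalization of A (simultaneous row and column reduction) yields pivots 2, -5, -2.
Counting signs: 1 positive, 2 negative.
Hence Q is indefinite.
⟨·,·⟩ is an inner product exactly when A is positive definite.

no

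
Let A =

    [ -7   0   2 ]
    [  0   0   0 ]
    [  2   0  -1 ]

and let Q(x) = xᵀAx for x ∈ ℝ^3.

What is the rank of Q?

Row-reducing A symmetrically gives the diagonal entries -7, 0, -3/7.
Counting signs: 2 negative, 1 zero.
The rank is the number of nonzero pivots: 2.

2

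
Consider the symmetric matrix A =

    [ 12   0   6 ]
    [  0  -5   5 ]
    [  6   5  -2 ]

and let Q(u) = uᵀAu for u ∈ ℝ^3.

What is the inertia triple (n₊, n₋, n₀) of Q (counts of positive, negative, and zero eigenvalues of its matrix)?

Congruent diagonalization of A (simultaneous row and column reduction) yields pivots 12, -5, 0.
Counting signs: 1 positive, 1 negative, 1 zero.

(1, 1, 1)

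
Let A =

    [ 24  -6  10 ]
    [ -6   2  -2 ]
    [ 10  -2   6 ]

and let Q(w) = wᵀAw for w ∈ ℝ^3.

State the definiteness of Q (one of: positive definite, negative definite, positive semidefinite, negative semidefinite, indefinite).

Row-reducing A symmetrically gives the diagonal entries 24, 1/2, 4/3.
So there are 3 positive pivots.
Hence Q is positive definite.

positive definite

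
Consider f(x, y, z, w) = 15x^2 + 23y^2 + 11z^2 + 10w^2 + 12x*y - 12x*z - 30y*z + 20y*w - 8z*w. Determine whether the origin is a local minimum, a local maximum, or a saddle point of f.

The Hessian at the origin is H = [[30, 12, -12, 0], [12, 46, -30, 20], [-12, -30, 22, -8], [0, 20, -8, 20]].
An LDLᵀ factorisation of H has diagonal entries 30, 206/5, 184/103, 6/23.
So there are 4 positive pivots.
H is positive definite, so the origin is a strict local minimum.

local minimum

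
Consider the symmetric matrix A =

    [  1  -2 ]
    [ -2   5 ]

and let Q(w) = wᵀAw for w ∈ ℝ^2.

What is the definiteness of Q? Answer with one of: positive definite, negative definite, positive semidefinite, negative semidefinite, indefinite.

For the 2×2 matrix [[1, -2], [-2, 5]]: det = 1·5 − (-2)² = 1, trace = 6.
det > 0 so both eigenvalues share the sign of the trace; trace = 6 > 0 ⇒ both positive.

positive definite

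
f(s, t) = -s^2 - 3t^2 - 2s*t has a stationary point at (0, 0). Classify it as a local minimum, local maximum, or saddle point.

The Hessian at the origin is H = [[-2, -2], [-2, -6]].
det H = -2·-6 − (-2)² = 8 > 0 and H[1,1] = -2 < 0, so H is negative definite.
Therefore the origin is a local maximum.

local maximum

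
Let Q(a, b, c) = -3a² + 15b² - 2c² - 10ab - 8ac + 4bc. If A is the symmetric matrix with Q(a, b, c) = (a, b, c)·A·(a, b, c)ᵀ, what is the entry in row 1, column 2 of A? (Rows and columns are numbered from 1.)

-5

The coefficient of a·b in Q is -10. For a symmetric A this equals A[1,2] + A[2,1] = 2·A[1,2].
So A[1,2] = -10/2 = -5.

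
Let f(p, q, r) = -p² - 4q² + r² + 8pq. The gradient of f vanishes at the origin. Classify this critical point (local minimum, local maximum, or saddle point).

The Hessian at the origin is H = [[-2, 8, 0], [8, -8, 0], [0, 0, 2]].
Row-reducing H symmetrically gives the diagonal entries -2, 24, 2.
That gives 2 positive, 1 negative pivots.
H is indefinite, so the origin is a saddle point.

saddle point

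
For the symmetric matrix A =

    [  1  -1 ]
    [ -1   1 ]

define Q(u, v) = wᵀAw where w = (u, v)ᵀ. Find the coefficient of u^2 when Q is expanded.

The coefficient of u^2 is the diagonal entry A[1,1] = 1.

1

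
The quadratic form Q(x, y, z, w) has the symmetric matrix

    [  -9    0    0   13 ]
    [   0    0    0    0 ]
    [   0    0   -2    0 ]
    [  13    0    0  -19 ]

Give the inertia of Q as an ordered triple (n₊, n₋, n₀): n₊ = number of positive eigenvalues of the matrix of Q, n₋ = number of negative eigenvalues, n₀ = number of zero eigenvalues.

Row-reducing A symmetrically gives the diagonal entries -9, 0, -2, -2/9.
Counting signs: 3 negative, 1 zero.

(0, 3, 1)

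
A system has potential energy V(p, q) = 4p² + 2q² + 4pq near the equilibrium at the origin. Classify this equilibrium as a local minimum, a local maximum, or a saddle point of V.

The Hessian at the origin is H = [[8, 4], [4, 4]].
det H = 8·4 − (4)² = 16 > 0 and H[1,1] = 8 > 0, so H is positive definite.
Therefore the origin is a local minimum.

local minimum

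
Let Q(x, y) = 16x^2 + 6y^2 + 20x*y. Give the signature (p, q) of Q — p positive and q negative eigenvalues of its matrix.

(1, 1)

Write A = [[16, 10], [10, 6]].
An LDLᵀ factorisation of A has diagonal entries 16, -1/4.
Counting signs: 1 positive, 1 negative.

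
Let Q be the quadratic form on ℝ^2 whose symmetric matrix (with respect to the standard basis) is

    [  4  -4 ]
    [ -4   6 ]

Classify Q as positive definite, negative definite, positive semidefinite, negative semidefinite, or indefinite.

positive definite

For the 2×2 matrix [[4, -4], [-4, 6]]: det = 4·6 − (-4)² = 8, trace = 10.
det > 0 so both eigenvalues share the sign of the trace; trace = 10 > 0 ⇒ both positive.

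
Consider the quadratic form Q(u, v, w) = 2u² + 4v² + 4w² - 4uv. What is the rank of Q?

3

Write A = [[2, -2, 0], [-2, 4, 0], [0, 0, 4]].
Congruent diagonalization of A (simultaneous row and column reduction) yields pivots 2, 2, 4.
That gives 3 positive pivots.
The rank is the number of nonzero pivots: 3.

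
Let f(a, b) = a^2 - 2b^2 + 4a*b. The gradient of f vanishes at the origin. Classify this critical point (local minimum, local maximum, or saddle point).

saddle point

The Hessian at the origin is H = [[2, 4], [4, -4]].
det H = 2·-4 − (4)² = -24 < 0, so H is indefinite.
Therefore the origin is a saddle point.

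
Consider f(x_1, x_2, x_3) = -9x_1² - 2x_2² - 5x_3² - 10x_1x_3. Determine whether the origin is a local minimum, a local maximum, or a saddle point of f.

The Hessian at the origin is H = [[-18, 0, -10], [0, -4, 0], [-10, 0, -10]].
Congruent diagonalization of H (simultaneous row and column reduction) yields pivots -18, -4, -40/9.
That gives 3 negative pivots.
H is negative definite, so the origin is a strict local maximum.

local maximum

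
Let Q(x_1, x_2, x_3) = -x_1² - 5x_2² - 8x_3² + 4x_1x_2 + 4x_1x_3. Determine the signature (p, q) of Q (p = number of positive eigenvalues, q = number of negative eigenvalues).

(1, 2)

Write A = [[-1, 2, 2], [2, -5, 0], [2, 0, -8]].
Applying the same elementary operations to the rows and columns of A produces a congruent diagonal matrix with entries -1, -1, 12.
That gives 1 positive, 2 negative pivots.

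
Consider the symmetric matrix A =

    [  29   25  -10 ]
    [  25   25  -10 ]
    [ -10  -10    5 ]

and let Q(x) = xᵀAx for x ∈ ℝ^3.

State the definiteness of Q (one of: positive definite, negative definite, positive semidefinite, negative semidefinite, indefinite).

Leading principal minors: Δ_1 = 29, Δ_2 = 100, Δ_3 = 100.
All leading principal minors are positive, so by Sylvester's criterion Q is positive definite.

positive definite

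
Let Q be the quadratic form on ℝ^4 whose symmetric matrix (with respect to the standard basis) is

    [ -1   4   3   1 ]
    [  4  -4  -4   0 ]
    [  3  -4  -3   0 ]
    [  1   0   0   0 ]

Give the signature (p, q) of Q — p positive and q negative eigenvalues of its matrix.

(2, 2)

Congruent diagonalization of A (simultaneous row and column reduction) yields pivots -1, 12, 2/3, -1/2.
Counting signs: 2 positive, 2 negative.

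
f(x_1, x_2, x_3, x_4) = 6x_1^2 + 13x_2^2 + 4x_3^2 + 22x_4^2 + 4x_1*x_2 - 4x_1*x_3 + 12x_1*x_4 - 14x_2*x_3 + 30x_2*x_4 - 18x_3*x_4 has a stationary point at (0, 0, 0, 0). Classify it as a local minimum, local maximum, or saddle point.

local minimum

The Hessian at the origin is H = [[12, 4, -4, 12], [4, 26, -14, 30], [-4, -14, 8, -18], [12, 30, -18, 44]].
Row-reducing H symmetrically gives the diagonal entries 12, 74/3, 6/37, 2.
So there are 4 positive pivots.
H is positive definite, so the origin is a strict local minimum.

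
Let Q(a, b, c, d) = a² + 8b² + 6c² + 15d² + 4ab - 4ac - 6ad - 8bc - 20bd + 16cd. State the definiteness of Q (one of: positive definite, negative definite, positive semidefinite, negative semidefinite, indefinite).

The associated matrix is A = [[1, 2, -2, -3], [2, 8, -4, -10], [-2, -4, 6, 8], [-3, -10, 8, 15]].
Applying the same elementary operations to the rows and columns of A produces a congruent diagonal matrix with entries 1, 4, 2, 0.
That gives 3 positive, 1 zero pivots.
Hence Q is positive semidefinite.

positive semidefinite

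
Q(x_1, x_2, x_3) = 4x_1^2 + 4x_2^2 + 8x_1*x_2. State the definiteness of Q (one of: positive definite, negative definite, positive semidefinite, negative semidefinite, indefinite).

positive semidefinite

Write A = [[4, 4, 0], [4, 4, 0], [0, 0, 0]].
Applying the same elementary operations to the rows and columns of A produces a congruent diagonal matrix with entries 4, 0, 0.
So there are 1 positive, 2 zero pivots.
Hence Q is positive semidefinite.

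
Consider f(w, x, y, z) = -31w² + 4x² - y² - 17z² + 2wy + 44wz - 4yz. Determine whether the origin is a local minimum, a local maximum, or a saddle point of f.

The Hessian at the origin is H = [[-62, 0, 2, 44], [0, 8, 0, 0], [2, 0, -2, -4], [44, 0, -4, -34]].
Symmetric row and column elimination reduces H to a congruent diagonal form with pivots -62, 8, -60/31, 2/3.
So there are 2 positive, 2 negative pivots.
H is indefinite, so the origin is a saddle point.

saddle point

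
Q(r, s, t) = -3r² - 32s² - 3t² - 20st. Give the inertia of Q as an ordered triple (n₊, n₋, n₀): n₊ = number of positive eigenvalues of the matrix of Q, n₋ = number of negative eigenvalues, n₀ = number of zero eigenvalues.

(1, 2, 0)

Write A = [[-3, 0, 0], [0, -32, -10], [0, -10, -3]].
An LDLᵀ factorisation of A has diagonal entries -3, -32, 1/8.
That gives 1 positive, 2 negative pivots.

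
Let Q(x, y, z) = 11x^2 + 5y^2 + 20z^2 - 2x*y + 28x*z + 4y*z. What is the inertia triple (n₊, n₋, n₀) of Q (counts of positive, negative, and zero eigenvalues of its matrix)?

The associated matrix is A = [[11, -1, 14], [-1, 5, 2], [14, 2, 20]].
Congruent diagonalization of A (simultaneous row and column reduction) yields pivots 11, 54/11, 0.
So there are 2 positive, 1 zero pivots.

(2, 0, 1)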